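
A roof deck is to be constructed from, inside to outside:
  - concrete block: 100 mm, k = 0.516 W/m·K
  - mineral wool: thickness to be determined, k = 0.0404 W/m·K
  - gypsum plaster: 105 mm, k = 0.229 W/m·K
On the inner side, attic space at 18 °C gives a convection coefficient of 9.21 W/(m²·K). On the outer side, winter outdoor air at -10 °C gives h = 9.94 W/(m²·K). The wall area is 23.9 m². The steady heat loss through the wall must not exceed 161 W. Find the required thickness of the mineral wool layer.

Model the wall as resistances in series:
R_inner film = 1/(h_i·A) = 1/(9.21×23.9) = 0.004543 K/W
R_concrete block = L/(kA) = 0.1/(0.516×23.9) = 0.008109 K/W
R_gypsum plaster = L/(kA) = 0.105/(0.229×23.9) = 0.01918 K/W
R_outer film = 1/(h_o·A) = 1/(9.94×23.9) = 0.004209 K/W
Sum of the known resistances R_other = 0.03605 K/W
Required total resistance R_tot = ΔT/Q_allow = 28/161 = 0.1739 K/W
R_mineral wool = R_tot − R_other = 0.1379 K/W
L = R·k·A = 0.1379×0.0404×23.9

L ≈ 133 mm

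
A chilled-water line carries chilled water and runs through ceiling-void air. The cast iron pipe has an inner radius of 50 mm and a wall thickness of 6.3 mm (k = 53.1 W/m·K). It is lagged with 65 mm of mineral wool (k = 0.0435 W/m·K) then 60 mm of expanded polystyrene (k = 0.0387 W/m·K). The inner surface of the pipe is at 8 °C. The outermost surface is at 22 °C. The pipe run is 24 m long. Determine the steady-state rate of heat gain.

Q ≈ 75.3 W

Cylindrical conduction, so R = ln(r₂/r₁)/(2πkL) per layer, in series:
R_cast iron pipe wall = ln(56.3/50)/(2π×53.1×24) = 1.482×10^-5 K/W
R_mineral wool = ln(121.3/56.3)/(2π×0.0435×24) = 0.117 K/W
R_expanded polystyrene = ln(181.3/121.3)/(2π×0.0387×24) = 0.06887 K/W
R_total = 0.1859 K/W
Q = ΔT/R_total = 14/0.1859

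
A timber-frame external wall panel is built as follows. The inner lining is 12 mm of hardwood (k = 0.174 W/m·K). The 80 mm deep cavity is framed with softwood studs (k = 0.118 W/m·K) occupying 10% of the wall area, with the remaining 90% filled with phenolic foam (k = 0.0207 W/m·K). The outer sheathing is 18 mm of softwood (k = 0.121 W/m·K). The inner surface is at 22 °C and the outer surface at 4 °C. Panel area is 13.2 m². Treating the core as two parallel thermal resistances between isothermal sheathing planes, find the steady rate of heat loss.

Q ≈ 83.5 W

Sheathing layers in series; stud and cavity paths in parallel between them.
R_inner = 0.012/(0.174×13.2) = 0.005225 K/W
R_stud  = 0.08/(0.118×0.1×13.2) = 0.5136 K/W
R_cav   = 0.08/(0.0207×0.9×13.2) = 0.3253 K/W
1/R_core = 1/R_stud + 1/R_cav → R_core = 0.1992 K/W
R_outer = 0.018/(0.121×13.2) = 0.01127 K/W
R_total = 0.2157 K/W
Q = ΔT/R_total = 18/0.2157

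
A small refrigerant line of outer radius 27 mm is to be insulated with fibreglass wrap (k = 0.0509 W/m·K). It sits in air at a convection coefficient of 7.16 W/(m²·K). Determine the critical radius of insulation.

For a cylinder r_cr = k/h = 0.0509/7.16
r_cr = 7.11 mm; since the bare radius (27 mm) is above r_cr, any added insulation will reduce heat loss.

r_cr ≈ 7.11 mm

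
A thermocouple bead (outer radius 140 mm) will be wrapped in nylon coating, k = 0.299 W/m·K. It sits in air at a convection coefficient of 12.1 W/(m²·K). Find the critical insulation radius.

For a sphere r_cr = 2k/h = 2×0.299/12.1
r_cr = 49.4 mm; since the bare radius (140 mm) is above r_cr, any added insulation will reduce heat loss.

r_cr ≈ 49.4 mm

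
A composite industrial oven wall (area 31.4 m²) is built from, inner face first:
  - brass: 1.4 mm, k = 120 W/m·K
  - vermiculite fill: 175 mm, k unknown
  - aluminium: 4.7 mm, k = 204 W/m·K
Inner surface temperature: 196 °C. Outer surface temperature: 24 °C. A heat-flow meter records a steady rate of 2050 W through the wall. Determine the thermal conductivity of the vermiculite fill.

k ≈ 0.0664 W/(m·K)

Model the wall as resistances in series:
R_brass = L/(kA) = 0.0014/(120×31.4) = 3.715×10^-7 K/W
R_aluminium = L/(kA) = 0.0047/(204×31.4) = 7.337×10^-7 K/W
Sum of known resistances R_other = 1.105×10^-6 K/W
Total R = ΔT/Q = 172/2050 = 0.0839 K/W
R_vermiculite fill = R_total − R_other = 0.0839 K/W
k = L/(R·A) = 0.175/(0.0839×31.4)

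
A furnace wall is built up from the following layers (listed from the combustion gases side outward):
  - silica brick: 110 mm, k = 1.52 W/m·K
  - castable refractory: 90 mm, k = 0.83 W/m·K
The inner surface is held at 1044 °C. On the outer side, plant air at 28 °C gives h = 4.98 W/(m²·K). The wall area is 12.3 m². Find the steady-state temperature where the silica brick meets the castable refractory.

Thermal resistances in series:
R_silica brick = L/(kA) = 0.11/(1.52×12.3) = 0.005884 K/W
R_castable refractory = L/(kA) = 0.09/(0.83×12.3) = 0.008816 K/W
R_outer film = 1/(h_o·A) = 1/(4.98×12.3) = 0.01633 K/W
R_total = 0.03102 K/W;  Q = ΔT/R_total = 1016/0.03102 = 32750 W
T_interface = T_inner − Q·ΣR(inner→interface) = 1044 − 32700×0.005884

T ≈ 851 °C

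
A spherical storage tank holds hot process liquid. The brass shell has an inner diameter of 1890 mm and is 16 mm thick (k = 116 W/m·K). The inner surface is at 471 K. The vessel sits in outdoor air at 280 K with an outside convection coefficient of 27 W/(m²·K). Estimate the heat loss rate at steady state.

Radial (spherical) resistances in series:
R_brass shell = (1/0.945 − 1/0.961)/(4π×116) = 1.209×10^-5 K/W
R_outer film = 1/(h·4πr_o²) = 1/(27×4π×0.961²) = 0.003191 K/W
R_total = 0.003203 K/W
Q = ΔT/R_total = 191/0.003203

Q ≈ 59600 W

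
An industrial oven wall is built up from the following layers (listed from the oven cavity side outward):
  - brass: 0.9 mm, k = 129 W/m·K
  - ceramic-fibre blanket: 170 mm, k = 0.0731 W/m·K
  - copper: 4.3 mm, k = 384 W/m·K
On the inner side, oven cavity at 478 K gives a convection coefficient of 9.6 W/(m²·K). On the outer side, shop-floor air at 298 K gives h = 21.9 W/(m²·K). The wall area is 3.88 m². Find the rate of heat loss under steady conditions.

Thermal resistances in series:
R_inner film = 1/(h_i·A) = 1/(9.6×3.88) = 0.02685 K/W
R_brass = L/(kA) = 0.0009/(129×3.88) = 1.798×10^-6 K/W
R_ceramic-fibre blanket = L/(kA) = 0.17/(0.0731×3.88) = 0.5994 K/W
R_copper = L/(kA) = 0.0043/(384×3.88) = 2.886×10^-6 K/W
R_outer film = 1/(h_o·A) = 1/(21.9×3.88) = 0.01177 K/W
R_total = 0.638 K/W
Q = ΔT / R_total = 180 / 0.638

Q ≈ 282 W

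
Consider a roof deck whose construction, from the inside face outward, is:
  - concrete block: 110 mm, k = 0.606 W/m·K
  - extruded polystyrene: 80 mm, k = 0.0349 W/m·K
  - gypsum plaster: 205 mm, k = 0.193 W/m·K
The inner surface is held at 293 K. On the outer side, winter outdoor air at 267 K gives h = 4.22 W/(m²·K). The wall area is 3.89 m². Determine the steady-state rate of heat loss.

Q ≈ 26.8 W

Series thermal resistances:
R_concrete block = L/(kA) = 0.11/(0.606×3.89) = 0.04666 K/W
R_extruded polystyrene = L/(kA) = 0.08/(0.0349×3.89) = 0.5893 K/W
R_gypsum plaster = L/(kA) = 0.205/(0.193×3.89) = 0.2731 K/W
R_outer film = 1/(h_o·A) = 1/(4.22×3.89) = 0.06092 K/W
R_total = 0.9699 K/W
Q = ΔT / R_total = 26 / 0.9699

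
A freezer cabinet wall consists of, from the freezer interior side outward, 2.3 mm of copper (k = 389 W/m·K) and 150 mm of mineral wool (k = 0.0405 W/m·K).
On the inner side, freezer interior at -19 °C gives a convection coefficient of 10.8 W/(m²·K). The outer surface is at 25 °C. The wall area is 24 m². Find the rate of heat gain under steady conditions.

Q ≈ 278 W

Series thermal resistances:
R_inner film = 1/(h_i·A) = 1/(10.8×24) = 0.003858 K/W
R_copper = L/(kA) = 0.0023/(389×24) = 2.464×10^-7 K/W
R_mineral wool = L/(kA) = 0.15/(0.0405×24) = 0.1543 K/W
R_total = 0.1582 K/W
Q = ΔT / R_total = 44 / 0.1582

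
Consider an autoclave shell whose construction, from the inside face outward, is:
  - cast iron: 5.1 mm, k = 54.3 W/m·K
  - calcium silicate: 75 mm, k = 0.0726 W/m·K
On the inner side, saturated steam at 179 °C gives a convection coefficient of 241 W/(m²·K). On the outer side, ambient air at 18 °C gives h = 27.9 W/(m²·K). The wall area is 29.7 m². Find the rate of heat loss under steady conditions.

Treating each layer as a thermal resistance in series:
R_inner film = 1/(h_i·A) = 1/(241×29.7) = 1.397×10^-4 K/W
R_cast iron = L/(kA) = 0.0051/(54.3×29.7) = 3.162×10^-6 K/W
R_calcium silicate = L/(kA) = 0.075/(0.0726×29.7) = 0.03478 K/W
R_outer film = 1/(h_o·A) = 1/(27.9×29.7) = 0.001207 K/W
R_total = 0.03613 K/W
Q = ΔT / R_total = 161 / 0.03613

Q ≈ 4460 W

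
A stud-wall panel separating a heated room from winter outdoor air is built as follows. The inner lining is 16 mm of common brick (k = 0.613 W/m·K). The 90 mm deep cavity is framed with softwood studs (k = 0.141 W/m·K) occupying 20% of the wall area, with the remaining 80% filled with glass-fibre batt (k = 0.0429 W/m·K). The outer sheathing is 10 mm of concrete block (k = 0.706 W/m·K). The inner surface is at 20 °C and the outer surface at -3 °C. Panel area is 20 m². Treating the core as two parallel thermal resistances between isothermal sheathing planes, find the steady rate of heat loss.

Q ≈ 311 W

Sheathing layers in series; stud and cavity paths in parallel between them.
R_inner = 0.016/(0.613×20) = 0.001305 K/W
R_stud  = 0.09/(0.141×0.2×20) = 0.1596 K/W
R_cav   = 0.09/(0.0429×0.8×20) = 0.1311 K/W
1/R_core = 1/R_stud + 1/R_cav → R_core = 0.07198 K/W
R_outer = 0.01/(0.706×20) = 7.082×10^-4 K/W
R_total = 0.07399 K/W
Q = ΔT/R_total = 23/0.07399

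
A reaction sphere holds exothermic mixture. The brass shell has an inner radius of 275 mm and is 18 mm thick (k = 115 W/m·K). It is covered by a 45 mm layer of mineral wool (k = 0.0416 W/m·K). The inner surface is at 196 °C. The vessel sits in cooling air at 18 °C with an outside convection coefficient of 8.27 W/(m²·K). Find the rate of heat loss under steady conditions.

Q ≈ 187 W

Radial (spherical) resistances in series:
R_brass shell = (1/0.275 − 1/0.293)/(4π×115) = 1.546×10^-4 K/W
R_mineral wool = (1/0.293 − 1/0.338)/(4π×0.0416) = 0.8692 K/W
R_outer film = 1/(h·4πr_o²) = 1/(8.27×4π×0.338²) = 0.08423 K/W
R_total = 0.9536 K/W
Q = ΔT/R_total = 178/0.9536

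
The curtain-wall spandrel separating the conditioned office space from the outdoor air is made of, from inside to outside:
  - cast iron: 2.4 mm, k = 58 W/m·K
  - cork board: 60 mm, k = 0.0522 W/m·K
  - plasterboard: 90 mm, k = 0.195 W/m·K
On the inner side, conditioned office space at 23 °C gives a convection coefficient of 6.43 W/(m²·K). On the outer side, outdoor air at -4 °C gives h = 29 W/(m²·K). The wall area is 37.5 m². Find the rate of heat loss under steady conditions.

Q ≈ 562 W

Treating each layer as a thermal resistance in series:
R_inner film = 1/(h_i·A) = 1/(6.43×37.5) = 0.004147 K/W
R_cast iron = L/(kA) = 0.0024/(58×37.5) = 1.103×10^-6 K/W
R_cork board = L/(kA) = 0.06/(0.0522×37.5) = 0.03065 K/W
R_plasterboard = L/(kA) = 0.09/(0.195×37.5) = 0.01231 K/W
R_outer film = 1/(h_o·A) = 1/(29×37.5) = 9.195×10^-4 K/W
R_total = 0.04803 K/W
Q = ΔT / R_total = 27 / 0.04803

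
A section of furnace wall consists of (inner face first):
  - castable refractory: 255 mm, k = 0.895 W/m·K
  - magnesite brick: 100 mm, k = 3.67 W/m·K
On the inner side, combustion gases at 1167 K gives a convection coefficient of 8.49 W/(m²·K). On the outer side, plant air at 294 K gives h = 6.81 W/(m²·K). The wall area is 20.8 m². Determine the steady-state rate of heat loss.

Q ≈ 31500 W

Thermal resistances in series:
R_inner film = 1/(h_i·A) = 1/(8.49×20.8) = 0.005663 K/W
R_castable refractory = L/(kA) = 0.255/(0.895×20.8) = 0.0137 K/W
R_magnesite brick = L/(kA) = 0.1/(3.67×20.8) = 0.00131 K/W
R_outer film = 1/(h_o·A) = 1/(6.81×20.8) = 0.00706 K/W
R_total = 0.02773 K/W
Q = ΔT / R_total = 873 / 0.02773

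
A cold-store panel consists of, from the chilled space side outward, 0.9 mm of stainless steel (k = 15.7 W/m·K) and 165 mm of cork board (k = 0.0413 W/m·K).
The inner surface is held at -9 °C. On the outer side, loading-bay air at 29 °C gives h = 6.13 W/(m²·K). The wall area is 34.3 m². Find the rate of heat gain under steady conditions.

Q ≈ 313 W

Treating each layer as a thermal resistance in series:
R_stainless steel = L/(kA) = 0.0009/(15.7×34.3) = 1.671×10^-6 K/W
R_cork board = L/(kA) = 0.165/(0.0413×34.3) = 0.1165 K/W
R_outer film = 1/(h_o·A) = 1/(6.13×34.3) = 0.004756 K/W
R_total = 0.1212 K/W
Q = ΔT / R_total = 38 / 0.1212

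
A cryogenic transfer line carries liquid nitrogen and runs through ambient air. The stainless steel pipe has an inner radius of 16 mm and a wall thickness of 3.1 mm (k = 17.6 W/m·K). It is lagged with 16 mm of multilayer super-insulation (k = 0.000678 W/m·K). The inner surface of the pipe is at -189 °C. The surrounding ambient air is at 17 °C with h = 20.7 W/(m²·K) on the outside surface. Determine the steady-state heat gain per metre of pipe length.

q′ ≈ 1.44 W/m

Per-layer cylindrical resistances, series-summed:
R_stainless steel pipe wall = ln(19.1/16)/(2π×17.6×1) = 0.001601 K/W
R_multilayer super-insulation = ln(35.1/19.1)/(2π×0.000678×1) = 142.8 K/W
R_outer film = 1/(h_o·2πr_oL) = 1/(20.7×2π×0.0351×1) = 0.219 K/W
R_total = 143.1 K/W
Q = ΔT/R_total = 206/143.1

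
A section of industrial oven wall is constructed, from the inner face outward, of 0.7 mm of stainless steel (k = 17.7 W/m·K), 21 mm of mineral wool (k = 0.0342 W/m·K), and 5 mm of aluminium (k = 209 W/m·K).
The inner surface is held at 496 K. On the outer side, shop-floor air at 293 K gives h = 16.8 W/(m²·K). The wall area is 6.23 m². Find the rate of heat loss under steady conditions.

Treating each layer as a thermal resistance in series:
R_stainless steel = L/(kA) = 0.0007/(17.7×6.23) = 6.348×10^-6 K/W
R_mineral wool = L/(kA) = 0.021/(0.0342×6.23) = 0.09856 K/W
R_aluminium = L/(kA) = 0.005/(209×6.23) = 3.84×10^-6 K/W
R_outer film = 1/(h_o·A) = 1/(16.8×6.23) = 0.009554 K/W
R_total = 0.1081 K/W
Q = ΔT / R_total = 203 / 0.1081

Q ≈ 1880 W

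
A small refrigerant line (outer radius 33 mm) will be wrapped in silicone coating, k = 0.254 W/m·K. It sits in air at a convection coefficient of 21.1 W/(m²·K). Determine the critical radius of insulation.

r_cr ≈ 12 mm

For a cylinder r_cr = k/h = 0.254/21.1
r_cr = 12 mm; since the bare radius (33 mm) is above r_cr, any added insulation will reduce heat loss.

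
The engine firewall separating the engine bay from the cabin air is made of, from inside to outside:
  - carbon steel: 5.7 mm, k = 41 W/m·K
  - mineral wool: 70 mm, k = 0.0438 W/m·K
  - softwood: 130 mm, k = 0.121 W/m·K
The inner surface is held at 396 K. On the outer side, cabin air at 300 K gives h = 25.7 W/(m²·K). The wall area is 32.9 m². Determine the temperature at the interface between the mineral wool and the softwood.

Using the resistance-network approach (series):
R_carbon steel = L/(kA) = 0.0057/(41×32.9) = 4.226×10^-6 K/W
R_mineral wool = L/(kA) = 0.07/(0.0438×32.9) = 0.04858 K/W
R_softwood = L/(kA) = 0.13/(0.121×32.9) = 0.03266 K/W
R_outer film = 1/(h_o·A) = 1/(25.7×32.9) = 0.001183 K/W
R_total = 0.08242 K/W;  Q = ΔT/R_total = 96/0.08242 = 1165 W
T_interface = T_inner − Q·ΣR(inner→interface) = 396 − 1160×0.04858

T ≈ 339 K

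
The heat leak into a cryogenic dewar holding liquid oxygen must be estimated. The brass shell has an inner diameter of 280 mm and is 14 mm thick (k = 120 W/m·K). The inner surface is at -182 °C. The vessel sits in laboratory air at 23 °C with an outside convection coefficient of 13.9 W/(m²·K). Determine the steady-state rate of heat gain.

Q ≈ 848 W

For a spherical shell R = (1/r₁ − 1/r₂)/(4πk); film R = 1/(h·4πr²). In series:
R_brass shell = (1/0.14 − 1/0.154)/(4π×120) = 4.306×10^-4 K/W
R_outer film = 1/(h·4πr_o²) = 1/(13.9×4π×0.154²) = 0.2414 K/W
R_total = 0.2418 K/W
Q = ΔT/R_total = 205/0.2418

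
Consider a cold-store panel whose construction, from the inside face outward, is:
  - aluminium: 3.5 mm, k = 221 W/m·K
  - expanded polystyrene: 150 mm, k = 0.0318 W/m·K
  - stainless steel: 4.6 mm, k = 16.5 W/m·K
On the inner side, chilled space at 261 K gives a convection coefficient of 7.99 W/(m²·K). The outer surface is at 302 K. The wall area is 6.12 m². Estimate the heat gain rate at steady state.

Using the resistance-network approach (series):
R_inner film = 1/(h_i·A) = 1/(7.99×6.12) = 0.02045 K/W
R_aluminium = L/(kA) = 0.0035/(221×6.12) = 2.588×10^-6 K/W
R_expanded polystyrene = L/(kA) = 0.15/(0.0318×6.12) = 0.7707 K/W
R_stainless steel = L/(kA) = 0.0046/(16.5×6.12) = 4.555×10^-5 K/W
R_total = 0.7912 K/W
Q = ΔT / R_total = 41 / 0.7912

Q ≈ 51.8 W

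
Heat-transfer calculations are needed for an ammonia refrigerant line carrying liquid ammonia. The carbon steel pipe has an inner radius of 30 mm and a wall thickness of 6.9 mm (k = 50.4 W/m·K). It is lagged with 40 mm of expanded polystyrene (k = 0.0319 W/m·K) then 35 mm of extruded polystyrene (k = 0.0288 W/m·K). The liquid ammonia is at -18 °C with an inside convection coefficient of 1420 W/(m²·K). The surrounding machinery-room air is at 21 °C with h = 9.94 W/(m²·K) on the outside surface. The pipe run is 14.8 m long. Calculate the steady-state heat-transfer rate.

Q ≈ 98.1 W

Treating each annulus and film as a series resistance:
R_inner film = 1/(h_i·2πr₁L) = 1/(1420×2π×0.03×14.8) = 2.524×10^-4 K/W
R_carbon steel pipe wall = ln(36.9/30)/(2π×50.4×14.8) = 4.417×10^-5 K/W
R_expanded polystyrene = ln(76.9/36.9)/(2π×0.0319×14.8) = 0.2475 K/W
R_extruded polystyrene = ln(111.9/76.9)/(2π×0.0288×14.8) = 0.1401 K/W
R_outer film = 1/(h_o·2πr_oL) = 1/(9.94×2π×0.1119×14.8) = 0.009668 K/W
R_total = 0.3976 K/W
Q = ΔT/R_total = 39/0.3976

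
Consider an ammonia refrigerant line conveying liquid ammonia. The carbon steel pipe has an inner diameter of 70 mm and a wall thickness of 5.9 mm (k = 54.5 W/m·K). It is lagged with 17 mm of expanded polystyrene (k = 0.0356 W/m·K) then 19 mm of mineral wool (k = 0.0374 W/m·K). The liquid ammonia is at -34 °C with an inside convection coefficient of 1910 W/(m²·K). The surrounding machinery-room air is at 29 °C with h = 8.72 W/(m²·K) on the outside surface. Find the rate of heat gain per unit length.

q′ ≈ 21 W/m

Radial resistances (cylindrical: R_cond = ln(r_o/r_i)/(2πkL), R_conv = 1/(h·2πrL)):
R_inner film = 1/(h_i·2πr₁L) = 1/(1910×2π×0.035×1) = 0.002381 K/W
R_carbon steel pipe wall = ln(40.9/35)/(2π×54.5×1) = 4.549×10^-4 K/W
R_expanded polystyrene = ln(57.9/40.9)/(2π×0.0356×1) = 1.554 K/W
R_mineral wool = ln(76.9/57.9)/(2π×0.0374×1) = 1.208 K/W
R_outer film = 1/(h_o·2πr_oL) = 1/(8.72×2π×0.0769×1) = 0.2373 K/W
R_total = 3.002 K/W
Q = ΔT/R_total = 63/3.002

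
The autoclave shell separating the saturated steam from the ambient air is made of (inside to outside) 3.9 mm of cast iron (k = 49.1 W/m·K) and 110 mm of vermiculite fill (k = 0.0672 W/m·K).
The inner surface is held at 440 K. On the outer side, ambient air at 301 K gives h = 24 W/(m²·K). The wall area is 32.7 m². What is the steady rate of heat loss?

Treating each layer as a thermal resistance in series:
R_cast iron = L/(kA) = 0.0039/(49.1×32.7) = 2.429×10^-6 K/W
R_vermiculite fill = L/(kA) = 0.11/(0.0672×32.7) = 0.05006 K/W
R_outer film = 1/(h_o·A) = 1/(24×32.7) = 0.001274 K/W
R_total = 0.05133 K/W
Q = ΔT / R_total = 139 / 0.05133

Q ≈ 2710 W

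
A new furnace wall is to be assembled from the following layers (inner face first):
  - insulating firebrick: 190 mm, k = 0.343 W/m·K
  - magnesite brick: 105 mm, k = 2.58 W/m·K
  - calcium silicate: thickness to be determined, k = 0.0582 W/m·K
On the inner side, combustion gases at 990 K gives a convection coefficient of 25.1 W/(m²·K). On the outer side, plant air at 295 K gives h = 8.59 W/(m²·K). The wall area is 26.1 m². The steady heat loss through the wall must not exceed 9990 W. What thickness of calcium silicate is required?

Series thermal resistances:
R_inner film = 1/(h_i·A) = 1/(25.1×26.1) = 0.001526 K/W
R_insulating firebrick = L/(kA) = 0.19/(0.343×26.1) = 0.02122 K/W
R_magnesite brick = L/(kA) = 0.105/(2.58×26.1) = 0.001559 K/W
R_outer film = 1/(h_o·A) = 1/(8.59×26.1) = 0.00446 K/W
Sum of the known resistances R_other = 0.02877 K/W
Required total resistance R_tot = ΔT/Q_allow = 695/9990 = 0.06957 K/W
R_calcium silicate = R_tot − R_other = 0.0408 K/W
L = R·k·A = 0.0408×0.0582×26.1

L ≈ 62 mm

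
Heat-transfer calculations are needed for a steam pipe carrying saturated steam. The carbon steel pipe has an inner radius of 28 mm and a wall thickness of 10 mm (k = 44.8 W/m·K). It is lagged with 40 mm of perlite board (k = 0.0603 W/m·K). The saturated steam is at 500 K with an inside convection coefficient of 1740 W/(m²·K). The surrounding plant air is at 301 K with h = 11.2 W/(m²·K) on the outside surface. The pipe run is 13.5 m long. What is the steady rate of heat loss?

Treating each annulus and film as a series resistance:
R_inner film = 1/(h_i·2πr₁L) = 1/(1740×2π×0.028×13.5) = 2.42×10^-4 K/W
R_carbon steel pipe wall = ln(38/28)/(2π×44.8×13.5) = 8.036×10^-5 K/W
R_perlite board = ln(78/38)/(2π×0.0603×13.5) = 0.1406 K/W
R_outer film = 1/(h_o·2πr_oL) = 1/(11.2×2π×0.078×13.5) = 0.0135 K/W
R_total = 0.1544 K/W
Q = ΔT/R_total = 199/0.1544

Q ≈ 1290 W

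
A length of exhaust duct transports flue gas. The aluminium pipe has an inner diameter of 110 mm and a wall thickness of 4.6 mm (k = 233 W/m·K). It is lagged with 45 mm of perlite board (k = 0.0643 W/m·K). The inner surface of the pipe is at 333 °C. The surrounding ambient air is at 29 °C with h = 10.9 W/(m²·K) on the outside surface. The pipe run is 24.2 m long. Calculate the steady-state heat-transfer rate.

Q ≈ 4800 W

Per-layer cylindrical resistances, series-summed:
R_aluminium pipe wall = ln(59.6/55)/(2π×233×24.2) = 2.267×10^-6 K/W
R_perlite board = ln(104.6/59.6)/(2π×0.0643×24.2) = 0.05753 K/W
R_outer film = 1/(h_o·2πr_oL) = 1/(10.9×2π×0.1046×24.2) = 0.005768 K/W
R_total = 0.0633 K/W
Q = ΔT/R_total = 304/0.0633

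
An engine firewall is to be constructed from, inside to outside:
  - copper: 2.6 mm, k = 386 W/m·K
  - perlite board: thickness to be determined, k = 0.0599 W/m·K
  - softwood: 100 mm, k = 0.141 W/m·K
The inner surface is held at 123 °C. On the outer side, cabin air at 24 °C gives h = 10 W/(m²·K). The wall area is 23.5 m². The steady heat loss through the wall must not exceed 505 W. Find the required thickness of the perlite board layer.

L ≈ 227 mm

Thermal resistances in series:
R_copper = L/(kA) = 0.0026/(386×23.5) = 2.866×10^-7 K/W
R_softwood = L/(kA) = 0.1/(0.141×23.5) = 0.03018 K/W
R_outer film = 1/(h_o·A) = 1/(10×23.5) = 0.004255 K/W
Sum of the known resistances R_other = 0.03444 K/W
Required total resistance R_tot = ΔT/Q_allow = 99/505 = 0.196 K/W
R_perlite board = R_tot − R_other = 0.1616 K/W
L = R·k·A = 0.1616×0.0599×23.5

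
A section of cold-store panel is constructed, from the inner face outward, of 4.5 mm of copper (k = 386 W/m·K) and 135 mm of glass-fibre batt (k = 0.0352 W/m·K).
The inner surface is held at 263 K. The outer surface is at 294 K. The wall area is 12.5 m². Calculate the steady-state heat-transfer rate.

Series thermal resistances:
R_copper = L/(kA) = 0.0045/(386×12.5) = 9.326×10^-7 K/W
R_glass-fibre batt = L/(kA) = 0.135/(0.0352×12.5) = 0.3068 K/W
R_total = 0.3068 K/W
Q = ΔT / R_total = 31 / 0.3068

Q ≈ 101 W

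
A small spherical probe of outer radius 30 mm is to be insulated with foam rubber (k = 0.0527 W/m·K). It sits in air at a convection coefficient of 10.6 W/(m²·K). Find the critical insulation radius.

r_cr ≈ 9.94 mm

For a sphere r_cr = 2k/h = 2×0.0527/10.6
r_cr = 9.94 mm; since the bare radius (30 mm) is above r_cr, any added insulation will reduce heat loss.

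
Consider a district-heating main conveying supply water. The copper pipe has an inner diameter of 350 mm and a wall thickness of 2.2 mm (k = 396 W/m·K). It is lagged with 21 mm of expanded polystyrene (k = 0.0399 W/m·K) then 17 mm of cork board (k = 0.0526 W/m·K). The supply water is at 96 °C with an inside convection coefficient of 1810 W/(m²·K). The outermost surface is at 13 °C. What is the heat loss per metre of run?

For a radial system each layer contributes R = ln(r_out/r_in)/(2πkL); films add R = 1/(hA).
R_inner film = 1/(h_i·2πr₁L) = 1/(1810×2π×0.175×1) = 5.025×10^-4 K/W
R_copper pipe wall = ln(177.2/175)/(2π×396×1) = 5.021×10^-6 K/W
R_expanded polystyrene = ln(198.2/177.2)/(2π×0.0399×1) = 0.4467 K/W
R_cork board = ln(215.2/198.2)/(2π×0.0526×1) = 0.249 K/W
R_total = 0.6962 K/W
Q = ΔT/R_total = 83/0.6962

q′ ≈ 119 W/m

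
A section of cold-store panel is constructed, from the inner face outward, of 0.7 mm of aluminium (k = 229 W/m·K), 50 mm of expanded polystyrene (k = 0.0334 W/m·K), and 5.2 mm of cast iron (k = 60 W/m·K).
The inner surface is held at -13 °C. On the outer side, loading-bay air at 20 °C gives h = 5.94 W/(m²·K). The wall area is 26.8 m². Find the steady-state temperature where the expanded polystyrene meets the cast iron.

Series thermal resistances:
R_aluminium = L/(kA) = 0.0007/(229×26.8) = 1.141×10^-7 K/W
R_expanded polystyrene = L/(kA) = 0.05/(0.0334×26.8) = 0.05586 K/W
R_cast iron = L/(kA) = 0.0052/(60×26.8) = 3.234×10^-6 K/W
R_outer film = 1/(h_o·A) = 1/(5.94×26.8) = 0.006282 K/W
R_total = 0.06214 K/W;  Q = ΔT/R_total = 33/0.06214 = 531 W
T_interface = T_inner + Q·ΣR(inner→interface) = -13 + 531×0.05586

T ≈ 16.7 °C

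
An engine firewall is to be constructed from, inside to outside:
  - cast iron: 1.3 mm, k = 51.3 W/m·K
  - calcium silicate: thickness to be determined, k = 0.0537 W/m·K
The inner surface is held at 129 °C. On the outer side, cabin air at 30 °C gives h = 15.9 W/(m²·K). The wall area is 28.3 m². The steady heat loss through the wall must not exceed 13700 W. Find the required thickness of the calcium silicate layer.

L ≈ 7.6 mm

Model the wall as resistances in series:
R_cast iron = L/(kA) = 0.0013/(51.3×28.3) = 8.954×10^-7 K/W
R_outer film = 1/(h_o·A) = 1/(15.9×28.3) = 0.002222 K/W
Sum of the known resistances R_other = 0.002223 K/W
Required total resistance R_tot = ΔT/Q_allow = 99/13700 = 0.007226 K/W
R_calcium silicate = R_tot − R_other = 0.005003 K/W
L = R·k·A = 0.005003×0.0537×28.3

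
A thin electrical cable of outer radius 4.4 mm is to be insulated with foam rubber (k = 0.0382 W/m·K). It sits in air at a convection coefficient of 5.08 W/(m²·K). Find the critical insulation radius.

For a cylinder r_cr = k/h = 0.0382/5.08
r_cr = 7.52 mm; since the bare radius (4.4 mm) is below r_cr, adding a thin layer of insulation will *increase* heat loss.

r_cr ≈ 7.52 mm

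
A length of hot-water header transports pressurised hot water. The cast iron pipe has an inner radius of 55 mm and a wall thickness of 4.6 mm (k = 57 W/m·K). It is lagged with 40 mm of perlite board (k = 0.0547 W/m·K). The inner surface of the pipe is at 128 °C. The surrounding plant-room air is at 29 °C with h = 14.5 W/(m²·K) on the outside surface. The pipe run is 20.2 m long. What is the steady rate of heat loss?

Q ≈ 1250 W

Treating each annulus and film as a series resistance:
R_cast iron pipe wall = ln(59.6/55)/(2π×57×20.2) = 1.11×10^-5 K/W
R_perlite board = ln(99.6/59.6)/(2π×0.0547×20.2) = 0.07397 K/W
R_outer film = 1/(h_o·2πr_oL) = 1/(14.5×2π×0.0996×20.2) = 0.005456 K/W
R_total = 0.07943 K/W
Q = ΔT/R_total = 99/0.07943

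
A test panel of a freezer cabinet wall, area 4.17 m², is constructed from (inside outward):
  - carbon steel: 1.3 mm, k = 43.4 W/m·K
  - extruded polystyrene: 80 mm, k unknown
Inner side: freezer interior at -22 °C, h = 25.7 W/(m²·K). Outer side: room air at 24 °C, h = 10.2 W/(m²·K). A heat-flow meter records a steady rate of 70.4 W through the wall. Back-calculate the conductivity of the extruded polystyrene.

Thermal resistances in series:
R_inner film = 1/(h_i·A) = 1/(25.7×4.17) = 0.009331 K/W
R_carbon steel = L/(kA) = 0.0013/(43.4×4.17) = 7.183×10^-6 K/W
R_outer film = 1/(h_o·A) = 1/(10.2×4.17) = 0.02351 K/W
Sum of known resistances R_other = 0.03285 K/W
Total R = ΔT/Q = 46/70.4 = 0.6534 K/W
R_extruded polystyrene = R_total − R_other = 0.6206 K/W
k = L/(R·A) = 0.08/(0.6206×4.17)

k ≈ 0.0309 W/(m·K)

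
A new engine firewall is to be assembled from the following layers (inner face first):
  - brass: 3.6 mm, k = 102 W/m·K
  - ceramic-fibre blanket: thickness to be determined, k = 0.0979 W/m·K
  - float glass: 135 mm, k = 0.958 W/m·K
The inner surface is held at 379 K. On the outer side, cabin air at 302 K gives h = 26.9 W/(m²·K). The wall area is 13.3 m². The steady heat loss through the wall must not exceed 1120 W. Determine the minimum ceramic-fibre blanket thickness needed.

Series thermal resistances:
R_brass = L/(kA) = 0.0036/(102×13.3) = 2.654×10^-6 K/W
R_float glass = L/(kA) = 0.135/(0.958×13.3) = 0.0106 K/W
R_outer film = 1/(h_o·A) = 1/(26.9×13.3) = 0.002795 K/W
Sum of the known resistances R_other = 0.01339 K/W
Required total resistance R_tot = ΔT/Q_allow = 77/1120 = 0.06875 K/W
R_ceramic-fibre blanket = R_tot − R_other = 0.05536 K/W
L = R·k·A = 0.05536×0.0979×13.3

L ≈ 72.1 mm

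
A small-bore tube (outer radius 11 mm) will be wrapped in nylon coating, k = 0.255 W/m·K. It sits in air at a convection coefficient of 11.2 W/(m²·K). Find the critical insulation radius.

For a cylinder r_cr = k/h = 0.255/11.2
r_cr = 22.8 mm; since the bare radius (11 mm) is below r_cr, adding a thin layer of insulation will *increase* heat loss.

r_cr ≈ 22.8 mm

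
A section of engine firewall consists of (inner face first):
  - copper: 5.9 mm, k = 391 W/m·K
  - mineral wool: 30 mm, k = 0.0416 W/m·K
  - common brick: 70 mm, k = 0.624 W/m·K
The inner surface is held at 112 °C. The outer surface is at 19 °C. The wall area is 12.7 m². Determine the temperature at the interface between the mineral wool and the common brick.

Series thermal resistances:
R_copper = L/(kA) = 0.0059/(391×12.7) = 1.188×10^-6 K/W
R_mineral wool = L/(kA) = 0.03/(0.0416×12.7) = 0.05678 K/W
R_common brick = L/(kA) = 0.07/(0.624×12.7) = 0.008833 K/W
R_total = 0.06562 K/W;  Q = ΔT/R_total = 93/0.06562 = 1417 W
T_interface = T_inner − Q·ΣR(inner→interface) = 112 − 1420×0.05678

T ≈ 31.5 °C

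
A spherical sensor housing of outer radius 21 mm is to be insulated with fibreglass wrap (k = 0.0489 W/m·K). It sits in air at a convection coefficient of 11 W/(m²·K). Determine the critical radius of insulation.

For a sphere r_cr = 2k/h = 2×0.0489/11
r_cr = 8.89 mm; since the bare radius (21 mm) is above r_cr, any added insulation will reduce heat loss.

r_cr ≈ 8.89 mm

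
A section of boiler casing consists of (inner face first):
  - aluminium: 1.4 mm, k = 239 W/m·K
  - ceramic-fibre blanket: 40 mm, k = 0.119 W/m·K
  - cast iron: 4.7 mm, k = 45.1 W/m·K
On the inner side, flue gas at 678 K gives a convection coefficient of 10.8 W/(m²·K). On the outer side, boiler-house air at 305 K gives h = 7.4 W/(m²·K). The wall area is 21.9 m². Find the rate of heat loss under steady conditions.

Using the resistance-network approach (series):
R_inner film = 1/(h_i·A) = 1/(10.8×21.9) = 0.004228 K/W
R_aluminium = L/(kA) = 0.0014/(239×21.9) = 2.675×10^-7 K/W
R_ceramic-fibre blanket = L/(kA) = 0.04/(0.119×21.9) = 0.01535 K/W
R_cast iron = L/(kA) = 0.0047/(45.1×21.9) = 4.759×10^-6 K/W
R_outer film = 1/(h_o·A) = 1/(7.4×21.9) = 0.006171 K/W
R_total = 0.02575 K/W
Q = ΔT / R_total = 373 / 0.02575

Q ≈ 14500 W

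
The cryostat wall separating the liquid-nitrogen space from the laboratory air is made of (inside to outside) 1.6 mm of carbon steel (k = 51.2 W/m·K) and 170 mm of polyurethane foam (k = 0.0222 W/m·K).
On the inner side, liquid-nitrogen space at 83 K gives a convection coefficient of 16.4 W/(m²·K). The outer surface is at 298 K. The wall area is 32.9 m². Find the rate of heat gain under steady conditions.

Q ≈ 916 W

Treating each layer as a thermal resistance in series:
R_inner film = 1/(h_i·A) = 1/(16.4×32.9) = 0.001853 K/W
R_carbon steel = L/(kA) = 0.0016/(51.2×32.9) = 9.498×10^-7 K/W
R_polyurethane foam = L/(kA) = 0.17/(0.0222×32.9) = 0.2328 K/W
R_total = 0.2346 K/W
Q = ΔT / R_total = 215 / 0.2346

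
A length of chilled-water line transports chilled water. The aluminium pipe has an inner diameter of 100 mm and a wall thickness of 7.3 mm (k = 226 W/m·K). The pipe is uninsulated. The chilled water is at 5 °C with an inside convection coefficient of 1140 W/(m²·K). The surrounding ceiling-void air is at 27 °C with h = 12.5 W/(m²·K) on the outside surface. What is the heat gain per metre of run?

q′ ≈ 97.7 W/m

For a radial system each layer contributes R = ln(r_out/r_in)/(2πkL); films add R = 1/(hA).
R_inner film = 1/(h_i·2πr₁L) = 1/(1140×2π×0.05×1) = 0.002792 K/W
R_aluminium pipe wall = ln(57.3/50)/(2π×226×1) = 9.597×10^-5 K/W
R_outer film = 1/(h_o·2πr_oL) = 1/(12.5×2π×0.0573×1) = 0.2222 K/W
R_total = 0.2251 K/W
Q = ΔT/R_total = 22/0.2251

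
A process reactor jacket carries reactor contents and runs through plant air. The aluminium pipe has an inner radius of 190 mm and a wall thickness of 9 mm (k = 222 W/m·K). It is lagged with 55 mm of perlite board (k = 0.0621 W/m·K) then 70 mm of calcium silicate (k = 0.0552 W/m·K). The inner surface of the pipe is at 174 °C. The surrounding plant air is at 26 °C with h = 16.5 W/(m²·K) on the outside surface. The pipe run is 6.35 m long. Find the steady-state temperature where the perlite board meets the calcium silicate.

For a radial system each layer contributes R = ln(r_out/r_in)/(2πkL); films add R = 1/(hA).
R_aluminium pipe wall = ln(199/190)/(2π×222×6.35) = 5.225×10^-6 K/W
R_perlite board = ln(254/199)/(2π×0.0621×6.35) = 0.09849 K/W
R_calcium silicate = ln(324/254)/(2π×0.0552×6.35) = 0.1105 K/W
R_outer film = 1/(h_o·2πr_oL) = 1/(16.5×2π×0.324×6.35) = 0.004688 K/W
R_total = 0.2137 K/W
Q = ΔT/R_total = 148/0.2137
Q = 693 W
T_interface = T_inner − Q·ΣR(inner→interface) = 174 − 693×0.0985

T ≈ 106 °C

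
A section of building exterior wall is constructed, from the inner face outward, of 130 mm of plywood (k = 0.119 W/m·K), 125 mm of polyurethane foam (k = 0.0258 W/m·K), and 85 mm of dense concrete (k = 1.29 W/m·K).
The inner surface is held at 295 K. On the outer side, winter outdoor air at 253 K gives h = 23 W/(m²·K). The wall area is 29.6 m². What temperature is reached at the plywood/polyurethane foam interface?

T ≈ 287 K

Treating each layer as a thermal resistance in series:
R_plywood = L/(kA) = 0.13/(0.119×29.6) = 0.03691 K/W
R_polyurethane foam = L/(kA) = 0.125/(0.0258×29.6) = 0.1637 K/W
R_dense concrete = L/(kA) = 0.085/(1.29×29.6) = 0.002226 K/W
R_outer film = 1/(h_o·A) = 1/(23×29.6) = 0.001469 K/W
R_total = 0.2043 K/W;  Q = ΔT/R_total = 42/0.2043 = 205.6 W
T_interface = T_inner − Q·ΣR(inner→interface) = 295 − 206×0.03691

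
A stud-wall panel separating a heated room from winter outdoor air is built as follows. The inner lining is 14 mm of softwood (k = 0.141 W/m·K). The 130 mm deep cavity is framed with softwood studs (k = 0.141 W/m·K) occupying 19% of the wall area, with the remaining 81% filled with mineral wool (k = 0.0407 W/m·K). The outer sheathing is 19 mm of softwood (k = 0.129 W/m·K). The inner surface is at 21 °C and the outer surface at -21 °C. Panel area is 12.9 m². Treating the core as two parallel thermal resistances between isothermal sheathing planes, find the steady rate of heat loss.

Sheathing layers in series; stud and cavity paths in parallel between them.
R_inner = 0.014/(0.141×12.9) = 0.007697 K/W
R_stud  = 0.13/(0.141×0.19×12.9) = 0.3762 K/W
R_cav   = 0.13/(0.0407×0.81×12.9) = 0.3057 K/W
1/R_core = 1/R_stud + 1/R_cav → R_core = 0.1686 K/W
R_outer = 0.019/(0.129×12.9) = 0.01142 K/W
R_total = 0.1878 K/W
Q = ΔT/R_total = 42/0.1878

Q ≈ 224 W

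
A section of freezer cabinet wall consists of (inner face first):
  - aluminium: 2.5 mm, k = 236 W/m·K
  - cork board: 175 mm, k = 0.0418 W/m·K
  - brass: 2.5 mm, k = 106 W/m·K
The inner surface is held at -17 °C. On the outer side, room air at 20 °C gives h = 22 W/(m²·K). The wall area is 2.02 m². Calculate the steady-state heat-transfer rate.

Thermal resistances in series:
R_aluminium = L/(kA) = 0.0025/(236×2.02) = 5.244×10^-6 K/W
R_cork board = L/(kA) = 0.175/(0.0418×2.02) = 2.073 K/W
R_brass = L/(kA) = 0.0025/(106×2.02) = 1.168×10^-5 K/W
R_outer film = 1/(h_o·A) = 1/(22×2.02) = 0.0225 K/W
R_total = 2.095 K/W
Q = ΔT / R_total = 37 / 2.095

Q ≈ 17.7 W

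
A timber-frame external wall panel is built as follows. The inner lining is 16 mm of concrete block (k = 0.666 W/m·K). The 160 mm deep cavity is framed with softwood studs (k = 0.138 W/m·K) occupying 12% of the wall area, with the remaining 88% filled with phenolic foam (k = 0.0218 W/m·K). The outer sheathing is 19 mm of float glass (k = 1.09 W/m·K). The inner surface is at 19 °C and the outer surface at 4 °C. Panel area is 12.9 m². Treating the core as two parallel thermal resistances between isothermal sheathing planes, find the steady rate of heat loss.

Sheathing layers in series; stud and cavity paths in parallel between them.
R_inner = 0.016/(0.666×12.9) = 0.001862 K/W
R_stud  = 0.16/(0.138×0.12×12.9) = 0.749 K/W
R_cav   = 0.16/(0.0218×0.88×12.9) = 0.6465 K/W
1/R_core = 1/R_stud + 1/R_cav → R_core = 0.347 K/W
R_outer = 0.019/(1.09×12.9) = 0.001351 K/W
R_total = 0.3502 K/W
Q = ΔT/R_total = 15/0.3502

Q ≈ 42.8 W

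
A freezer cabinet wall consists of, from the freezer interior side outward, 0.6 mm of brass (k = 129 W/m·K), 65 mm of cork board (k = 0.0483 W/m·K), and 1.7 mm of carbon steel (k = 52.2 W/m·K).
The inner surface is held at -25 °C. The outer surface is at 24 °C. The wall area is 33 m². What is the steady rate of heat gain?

Q ≈ 1200 W

Series thermal resistances:
R_brass = L/(kA) = 0.0006/(129×33) = 1.409×10^-7 K/W
R_cork board = L/(kA) = 0.065/(0.0483×33) = 0.04078 K/W
R_carbon steel = L/(kA) = 0.0017/(52.2×33) = 9.869×10^-7 K/W
R_total = 0.04078 K/W
Q = ΔT / R_total = 49 / 0.04078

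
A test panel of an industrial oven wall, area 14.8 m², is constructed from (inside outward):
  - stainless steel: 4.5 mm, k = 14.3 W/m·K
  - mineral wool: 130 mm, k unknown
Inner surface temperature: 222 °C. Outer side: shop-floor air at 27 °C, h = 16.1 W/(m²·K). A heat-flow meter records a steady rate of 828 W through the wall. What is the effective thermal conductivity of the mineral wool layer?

Model the wall as resistances in series:
R_stainless steel = L/(kA) = 0.0045/(14.3×14.8) = 2.126×10^-5 K/W
R_outer film = 1/(h_o·A) = 1/(16.1×14.8) = 0.004197 K/W
Sum of known resistances R_other = 0.004218 K/W
Total R = ΔT/Q = 195/828 = 0.2355 K/W
R_mineral wool = R_total − R_other = 0.2313 K/W
k = L/(R·A) = 0.13/(0.2313×14.8)

k ≈ 0.038 W/(m·K)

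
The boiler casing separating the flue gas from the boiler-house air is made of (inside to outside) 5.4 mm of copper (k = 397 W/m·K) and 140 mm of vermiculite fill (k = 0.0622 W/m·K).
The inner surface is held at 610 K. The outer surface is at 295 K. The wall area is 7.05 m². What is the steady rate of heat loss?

Q ≈ 987 W

Thermal resistances in series:
R_copper = L/(kA) = 0.0054/(397×7.05) = 1.929×10^-6 K/W
R_vermiculite fill = L/(kA) = 0.14/(0.0622×7.05) = 0.3193 K/W
R_total = 0.3193 K/W
Q = ΔT / R_total = 315 / 0.3193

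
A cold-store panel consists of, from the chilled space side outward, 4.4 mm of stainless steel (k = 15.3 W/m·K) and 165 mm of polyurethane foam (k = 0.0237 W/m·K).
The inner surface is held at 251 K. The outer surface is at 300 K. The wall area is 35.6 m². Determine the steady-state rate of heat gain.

Q ≈ 251 W

Series thermal resistances:
R_stainless steel = L/(kA) = 0.0044/(15.3×35.6) = 8.078×10^-6 K/W
R_polyurethane foam = L/(kA) = 0.165/(0.0237×35.6) = 0.1956 K/W
R_total = 0.1956 K/W
Q = ΔT / R_total = 49 / 0.1956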